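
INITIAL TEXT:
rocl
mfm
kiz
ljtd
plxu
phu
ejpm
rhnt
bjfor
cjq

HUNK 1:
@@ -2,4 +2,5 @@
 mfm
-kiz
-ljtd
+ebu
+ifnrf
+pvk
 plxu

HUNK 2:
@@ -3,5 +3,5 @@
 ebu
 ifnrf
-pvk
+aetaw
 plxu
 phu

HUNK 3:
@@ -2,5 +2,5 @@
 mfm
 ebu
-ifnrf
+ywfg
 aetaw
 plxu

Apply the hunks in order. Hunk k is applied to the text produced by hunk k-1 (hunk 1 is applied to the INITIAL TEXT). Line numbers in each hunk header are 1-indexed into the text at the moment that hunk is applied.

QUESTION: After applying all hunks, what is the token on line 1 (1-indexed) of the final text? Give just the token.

Hunk 1: at line 2 remove [kiz,ljtd] add [ebu,ifnrf,pvk] -> 11 lines: rocl mfm ebu ifnrf pvk plxu phu ejpm rhnt bjfor cjq
Hunk 2: at line 3 remove [pvk] add [aetaw] -> 11 lines: rocl mfm ebu ifnrf aetaw plxu phu ejpm rhnt bjfor cjq
Hunk 3: at line 2 remove [ifnrf] add [ywfg] -> 11 lines: rocl mfm ebu ywfg aetaw plxu phu ejpm rhnt bjfor cjq
Final line 1: rocl

Answer: rocl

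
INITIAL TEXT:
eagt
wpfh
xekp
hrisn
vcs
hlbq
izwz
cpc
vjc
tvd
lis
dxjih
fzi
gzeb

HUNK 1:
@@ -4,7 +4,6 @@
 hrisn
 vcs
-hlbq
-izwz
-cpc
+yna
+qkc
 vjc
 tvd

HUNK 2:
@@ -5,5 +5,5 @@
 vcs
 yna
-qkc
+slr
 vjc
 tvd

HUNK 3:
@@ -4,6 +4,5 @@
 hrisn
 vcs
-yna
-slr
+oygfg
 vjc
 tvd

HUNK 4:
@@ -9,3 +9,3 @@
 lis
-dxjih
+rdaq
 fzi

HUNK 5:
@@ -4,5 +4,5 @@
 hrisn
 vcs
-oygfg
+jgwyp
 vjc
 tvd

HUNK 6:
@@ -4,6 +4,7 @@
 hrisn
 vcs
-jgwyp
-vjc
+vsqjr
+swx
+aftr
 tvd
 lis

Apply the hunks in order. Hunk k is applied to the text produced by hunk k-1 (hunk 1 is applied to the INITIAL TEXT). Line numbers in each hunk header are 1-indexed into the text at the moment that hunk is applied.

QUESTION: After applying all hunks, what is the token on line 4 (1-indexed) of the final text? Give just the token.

Hunk 1: at line 4 remove [hlbq,izwz,cpc] add [yna,qkc] -> 13 lines: eagt wpfh xekp hrisn vcs yna qkc vjc tvd lis dxjih fzi gzeb
Hunk 2: at line 5 remove [qkc] add [slr] -> 13 lines: eagt wpfh xekp hrisn vcs yna slr vjc tvd lis dxjih fzi gzeb
Hunk 3: at line 4 remove [yna,slr] add [oygfg] -> 12 lines: eagt wpfh xekp hrisn vcs oygfg vjc tvd lis dxjih fzi gzeb
Hunk 4: at line 9 remove [dxjih] add [rdaq] -> 12 lines: eagt wpfh xekp hrisn vcs oygfg vjc tvd lis rdaq fzi gzeb
Hunk 5: at line 4 remove [oygfg] add [jgwyp] -> 12 lines: eagt wpfh xekp hrisn vcs jgwyp vjc tvd lis rdaq fzi gzeb
Hunk 6: at line 4 remove [jgwyp,vjc] add [vsqjr,swx,aftr] -> 13 lines: eagt wpfh xekp hrisn vcs vsqjr swx aftr tvd lis rdaq fzi gzeb
Final line 4: hrisn

Answer: hrisn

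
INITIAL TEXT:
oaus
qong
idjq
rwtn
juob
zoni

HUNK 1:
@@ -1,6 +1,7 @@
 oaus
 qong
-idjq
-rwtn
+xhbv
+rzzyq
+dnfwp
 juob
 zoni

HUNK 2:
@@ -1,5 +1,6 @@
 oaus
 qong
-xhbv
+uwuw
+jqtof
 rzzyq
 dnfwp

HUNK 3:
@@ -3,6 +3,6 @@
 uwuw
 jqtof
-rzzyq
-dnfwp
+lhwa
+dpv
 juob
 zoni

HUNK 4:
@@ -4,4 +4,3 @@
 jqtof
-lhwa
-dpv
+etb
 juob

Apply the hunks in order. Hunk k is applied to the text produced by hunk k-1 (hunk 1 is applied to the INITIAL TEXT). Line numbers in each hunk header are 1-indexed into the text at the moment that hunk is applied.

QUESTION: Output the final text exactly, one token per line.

Hunk 1: at line 1 remove [idjq,rwtn] add [xhbv,rzzyq,dnfwp] -> 7 lines: oaus qong xhbv rzzyq dnfwp juob zoni
Hunk 2: at line 1 remove [xhbv] add [uwuw,jqtof] -> 8 lines: oaus qong uwuw jqtof rzzyq dnfwp juob zoni
Hunk 3: at line 3 remove [rzzyq,dnfwp] add [lhwa,dpv] -> 8 lines: oaus qong uwuw jqtof lhwa dpv juob zoni
Hunk 4: at line 4 remove [lhwa,dpv] add [etb] -> 7 lines: oaus qong uwuw jqtof etb juob zoni

Answer: oaus
qong
uwuw
jqtof
etb
juob
zoni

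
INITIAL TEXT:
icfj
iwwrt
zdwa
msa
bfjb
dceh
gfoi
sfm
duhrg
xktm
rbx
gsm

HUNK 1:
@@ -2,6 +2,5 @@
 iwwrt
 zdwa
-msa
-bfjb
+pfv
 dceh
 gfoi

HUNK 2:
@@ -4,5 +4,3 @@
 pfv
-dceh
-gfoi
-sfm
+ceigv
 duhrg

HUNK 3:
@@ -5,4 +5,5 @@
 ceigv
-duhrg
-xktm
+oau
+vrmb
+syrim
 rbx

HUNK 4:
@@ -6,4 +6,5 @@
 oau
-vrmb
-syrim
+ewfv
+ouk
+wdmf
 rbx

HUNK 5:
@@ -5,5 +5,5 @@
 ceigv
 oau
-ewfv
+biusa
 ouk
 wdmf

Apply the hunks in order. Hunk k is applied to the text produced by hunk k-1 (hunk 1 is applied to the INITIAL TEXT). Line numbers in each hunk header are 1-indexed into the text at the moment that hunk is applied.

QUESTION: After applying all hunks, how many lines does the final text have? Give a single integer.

Answer: 11

Derivation:
Hunk 1: at line 2 remove [msa,bfjb] add [pfv] -> 11 lines: icfj iwwrt zdwa pfv dceh gfoi sfm duhrg xktm rbx gsm
Hunk 2: at line 4 remove [dceh,gfoi,sfm] add [ceigv] -> 9 lines: icfj iwwrt zdwa pfv ceigv duhrg xktm rbx gsm
Hunk 3: at line 5 remove [duhrg,xktm] add [oau,vrmb,syrim] -> 10 lines: icfj iwwrt zdwa pfv ceigv oau vrmb syrim rbx gsm
Hunk 4: at line 6 remove [vrmb,syrim] add [ewfv,ouk,wdmf] -> 11 lines: icfj iwwrt zdwa pfv ceigv oau ewfv ouk wdmf rbx gsm
Hunk 5: at line 5 remove [ewfv] add [biusa] -> 11 lines: icfj iwwrt zdwa pfv ceigv oau biusa ouk wdmf rbx gsm
Final line count: 11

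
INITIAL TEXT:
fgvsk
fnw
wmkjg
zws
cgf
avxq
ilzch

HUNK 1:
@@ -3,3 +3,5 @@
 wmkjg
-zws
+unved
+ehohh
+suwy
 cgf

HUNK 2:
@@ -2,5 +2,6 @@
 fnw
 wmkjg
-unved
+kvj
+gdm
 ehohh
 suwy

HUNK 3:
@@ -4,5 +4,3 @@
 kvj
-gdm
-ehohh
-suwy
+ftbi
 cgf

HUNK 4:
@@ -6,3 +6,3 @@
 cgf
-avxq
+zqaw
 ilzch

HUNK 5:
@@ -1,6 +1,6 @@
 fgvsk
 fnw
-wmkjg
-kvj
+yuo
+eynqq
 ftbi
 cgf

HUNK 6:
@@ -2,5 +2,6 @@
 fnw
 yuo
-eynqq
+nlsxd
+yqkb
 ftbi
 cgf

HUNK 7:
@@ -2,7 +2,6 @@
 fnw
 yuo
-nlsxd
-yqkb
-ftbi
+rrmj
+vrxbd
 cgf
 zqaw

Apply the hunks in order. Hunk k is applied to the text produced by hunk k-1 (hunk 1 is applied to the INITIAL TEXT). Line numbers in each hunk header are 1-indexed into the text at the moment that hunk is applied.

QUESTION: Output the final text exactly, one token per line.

Hunk 1: at line 3 remove [zws] add [unved,ehohh,suwy] -> 9 lines: fgvsk fnw wmkjg unved ehohh suwy cgf avxq ilzch
Hunk 2: at line 2 remove [unved] add [kvj,gdm] -> 10 lines: fgvsk fnw wmkjg kvj gdm ehohh suwy cgf avxq ilzch
Hunk 3: at line 4 remove [gdm,ehohh,suwy] add [ftbi] -> 8 lines: fgvsk fnw wmkjg kvj ftbi cgf avxq ilzch
Hunk 4: at line 6 remove [avxq] add [zqaw] -> 8 lines: fgvsk fnw wmkjg kvj ftbi cgf zqaw ilzch
Hunk 5: at line 1 remove [wmkjg,kvj] add [yuo,eynqq] -> 8 lines: fgvsk fnw yuo eynqq ftbi cgf zqaw ilzch
Hunk 6: at line 2 remove [eynqq] add [nlsxd,yqkb] -> 9 lines: fgvsk fnw yuo nlsxd yqkb ftbi cgf zqaw ilzch
Hunk 7: at line 2 remove [nlsxd,yqkb,ftbi] add [rrmj,vrxbd] -> 8 lines: fgvsk fnw yuo rrmj vrxbd cgf zqaw ilzch

Answer: fgvsk
fnw
yuo
rrmj
vrxbd
cgf
zqaw
ilzch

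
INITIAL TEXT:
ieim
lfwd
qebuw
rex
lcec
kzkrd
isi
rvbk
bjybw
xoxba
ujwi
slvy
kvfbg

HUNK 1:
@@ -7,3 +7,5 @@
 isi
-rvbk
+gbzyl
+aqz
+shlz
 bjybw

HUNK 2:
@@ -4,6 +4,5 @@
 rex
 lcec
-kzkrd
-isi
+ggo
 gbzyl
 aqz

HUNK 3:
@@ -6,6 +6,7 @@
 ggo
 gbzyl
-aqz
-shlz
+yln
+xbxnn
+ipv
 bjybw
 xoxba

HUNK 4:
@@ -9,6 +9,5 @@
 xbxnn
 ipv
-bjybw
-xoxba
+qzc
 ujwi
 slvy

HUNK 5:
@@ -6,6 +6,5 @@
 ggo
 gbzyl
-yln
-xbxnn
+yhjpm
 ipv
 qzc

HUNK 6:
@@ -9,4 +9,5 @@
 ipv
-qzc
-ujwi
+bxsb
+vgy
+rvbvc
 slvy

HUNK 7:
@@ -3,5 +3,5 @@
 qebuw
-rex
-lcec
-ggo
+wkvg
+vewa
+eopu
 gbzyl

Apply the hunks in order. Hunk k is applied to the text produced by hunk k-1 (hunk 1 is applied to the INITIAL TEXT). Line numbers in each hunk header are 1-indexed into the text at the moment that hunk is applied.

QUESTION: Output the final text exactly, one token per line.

Hunk 1: at line 7 remove [rvbk] add [gbzyl,aqz,shlz] -> 15 lines: ieim lfwd qebuw rex lcec kzkrd isi gbzyl aqz shlz bjybw xoxba ujwi slvy kvfbg
Hunk 2: at line 4 remove [kzkrd,isi] add [ggo] -> 14 lines: ieim lfwd qebuw rex lcec ggo gbzyl aqz shlz bjybw xoxba ujwi slvy kvfbg
Hunk 3: at line 6 remove [aqz,shlz] add [yln,xbxnn,ipv] -> 15 lines: ieim lfwd qebuw rex lcec ggo gbzyl yln xbxnn ipv bjybw xoxba ujwi slvy kvfbg
Hunk 4: at line 9 remove [bjybw,xoxba] add [qzc] -> 14 lines: ieim lfwd qebuw rex lcec ggo gbzyl yln xbxnn ipv qzc ujwi slvy kvfbg
Hunk 5: at line 6 remove [yln,xbxnn] add [yhjpm] -> 13 lines: ieim lfwd qebuw rex lcec ggo gbzyl yhjpm ipv qzc ujwi slvy kvfbg
Hunk 6: at line 9 remove [qzc,ujwi] add [bxsb,vgy,rvbvc] -> 14 lines: ieim lfwd qebuw rex lcec ggo gbzyl yhjpm ipv bxsb vgy rvbvc slvy kvfbg
Hunk 7: at line 3 remove [rex,lcec,ggo] add [wkvg,vewa,eopu] -> 14 lines: ieim lfwd qebuw wkvg vewa eopu gbzyl yhjpm ipv bxsb vgy rvbvc slvy kvfbg

Answer: ieim
lfwd
qebuw
wkvg
vewa
eopu
gbzyl
yhjpm
ipv
bxsb
vgy
rvbvc
slvy
kvfbg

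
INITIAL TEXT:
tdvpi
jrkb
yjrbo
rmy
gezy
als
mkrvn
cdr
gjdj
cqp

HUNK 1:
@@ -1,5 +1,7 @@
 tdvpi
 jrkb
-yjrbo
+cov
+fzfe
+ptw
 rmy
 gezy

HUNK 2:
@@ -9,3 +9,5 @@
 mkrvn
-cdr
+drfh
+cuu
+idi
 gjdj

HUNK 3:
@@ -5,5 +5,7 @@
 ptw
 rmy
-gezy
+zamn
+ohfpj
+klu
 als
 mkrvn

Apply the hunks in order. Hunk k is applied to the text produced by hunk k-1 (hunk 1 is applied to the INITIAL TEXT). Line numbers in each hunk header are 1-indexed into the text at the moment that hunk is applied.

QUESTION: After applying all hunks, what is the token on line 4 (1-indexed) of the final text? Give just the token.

Hunk 1: at line 1 remove [yjrbo] add [cov,fzfe,ptw] -> 12 lines: tdvpi jrkb cov fzfe ptw rmy gezy als mkrvn cdr gjdj cqp
Hunk 2: at line 9 remove [cdr] add [drfh,cuu,idi] -> 14 lines: tdvpi jrkb cov fzfe ptw rmy gezy als mkrvn drfh cuu idi gjdj cqp
Hunk 3: at line 5 remove [gezy] add [zamn,ohfpj,klu] -> 16 lines: tdvpi jrkb cov fzfe ptw rmy zamn ohfpj klu als mkrvn drfh cuu idi gjdj cqp
Final line 4: fzfe

Answer: fzfe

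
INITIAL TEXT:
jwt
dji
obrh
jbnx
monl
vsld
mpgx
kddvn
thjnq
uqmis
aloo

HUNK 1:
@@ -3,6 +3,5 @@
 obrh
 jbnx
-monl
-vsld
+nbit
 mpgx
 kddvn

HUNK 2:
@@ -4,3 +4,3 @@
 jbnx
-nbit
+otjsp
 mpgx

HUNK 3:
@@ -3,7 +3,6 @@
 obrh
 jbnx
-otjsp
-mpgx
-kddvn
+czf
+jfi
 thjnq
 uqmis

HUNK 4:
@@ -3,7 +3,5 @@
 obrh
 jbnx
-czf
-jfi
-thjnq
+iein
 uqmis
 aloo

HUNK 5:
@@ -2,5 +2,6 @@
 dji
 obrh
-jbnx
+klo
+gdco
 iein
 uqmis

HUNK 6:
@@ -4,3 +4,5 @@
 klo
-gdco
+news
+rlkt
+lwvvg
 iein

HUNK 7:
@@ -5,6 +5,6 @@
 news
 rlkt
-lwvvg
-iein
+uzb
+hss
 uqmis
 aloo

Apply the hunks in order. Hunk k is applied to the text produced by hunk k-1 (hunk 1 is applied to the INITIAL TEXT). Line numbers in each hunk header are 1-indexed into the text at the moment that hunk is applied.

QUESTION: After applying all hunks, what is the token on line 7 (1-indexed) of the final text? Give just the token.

Answer: uzb

Derivation:
Hunk 1: at line 3 remove [monl,vsld] add [nbit] -> 10 lines: jwt dji obrh jbnx nbit mpgx kddvn thjnq uqmis aloo
Hunk 2: at line 4 remove [nbit] add [otjsp] -> 10 lines: jwt dji obrh jbnx otjsp mpgx kddvn thjnq uqmis aloo
Hunk 3: at line 3 remove [otjsp,mpgx,kddvn] add [czf,jfi] -> 9 lines: jwt dji obrh jbnx czf jfi thjnq uqmis aloo
Hunk 4: at line 3 remove [czf,jfi,thjnq] add [iein] -> 7 lines: jwt dji obrh jbnx iein uqmis aloo
Hunk 5: at line 2 remove [jbnx] add [klo,gdco] -> 8 lines: jwt dji obrh klo gdco iein uqmis aloo
Hunk 6: at line 4 remove [gdco] add [news,rlkt,lwvvg] -> 10 lines: jwt dji obrh klo news rlkt lwvvg iein uqmis aloo
Hunk 7: at line 5 remove [lwvvg,iein] add [uzb,hss] -> 10 lines: jwt dji obrh klo news rlkt uzb hss uqmis aloo
Final line 7: uzb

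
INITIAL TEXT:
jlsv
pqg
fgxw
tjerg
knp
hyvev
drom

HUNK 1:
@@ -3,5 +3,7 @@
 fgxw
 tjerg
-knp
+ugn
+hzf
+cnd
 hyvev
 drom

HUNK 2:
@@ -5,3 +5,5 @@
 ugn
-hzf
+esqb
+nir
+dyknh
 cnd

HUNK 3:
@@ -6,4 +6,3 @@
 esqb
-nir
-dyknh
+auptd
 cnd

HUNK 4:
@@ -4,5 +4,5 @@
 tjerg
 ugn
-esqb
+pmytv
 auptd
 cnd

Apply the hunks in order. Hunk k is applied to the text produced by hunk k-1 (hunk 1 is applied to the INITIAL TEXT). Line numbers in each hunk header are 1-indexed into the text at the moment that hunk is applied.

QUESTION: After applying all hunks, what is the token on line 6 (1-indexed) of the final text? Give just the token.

Answer: pmytv

Derivation:
Hunk 1: at line 3 remove [knp] add [ugn,hzf,cnd] -> 9 lines: jlsv pqg fgxw tjerg ugn hzf cnd hyvev drom
Hunk 2: at line 5 remove [hzf] add [esqb,nir,dyknh] -> 11 lines: jlsv pqg fgxw tjerg ugn esqb nir dyknh cnd hyvev drom
Hunk 3: at line 6 remove [nir,dyknh] add [auptd] -> 10 lines: jlsv pqg fgxw tjerg ugn esqb auptd cnd hyvev drom
Hunk 4: at line 4 remove [esqb] add [pmytv] -> 10 lines: jlsv pqg fgxw tjerg ugn pmytv auptd cnd hyvev drom
Final line 6: pmytv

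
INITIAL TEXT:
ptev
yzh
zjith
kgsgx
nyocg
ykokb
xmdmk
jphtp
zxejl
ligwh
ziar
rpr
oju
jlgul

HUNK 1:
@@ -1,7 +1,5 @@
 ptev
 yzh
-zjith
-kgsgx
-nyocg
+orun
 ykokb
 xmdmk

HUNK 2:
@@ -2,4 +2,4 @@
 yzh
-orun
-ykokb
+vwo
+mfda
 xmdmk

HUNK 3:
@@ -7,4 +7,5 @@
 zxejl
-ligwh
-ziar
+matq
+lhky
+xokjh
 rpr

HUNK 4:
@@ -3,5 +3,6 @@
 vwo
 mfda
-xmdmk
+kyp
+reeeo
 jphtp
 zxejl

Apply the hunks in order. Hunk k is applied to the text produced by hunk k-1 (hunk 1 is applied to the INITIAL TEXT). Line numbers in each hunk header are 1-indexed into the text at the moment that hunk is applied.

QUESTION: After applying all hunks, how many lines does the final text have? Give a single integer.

Answer: 14

Derivation:
Hunk 1: at line 1 remove [zjith,kgsgx,nyocg] add [orun] -> 12 lines: ptev yzh orun ykokb xmdmk jphtp zxejl ligwh ziar rpr oju jlgul
Hunk 2: at line 2 remove [orun,ykokb] add [vwo,mfda] -> 12 lines: ptev yzh vwo mfda xmdmk jphtp zxejl ligwh ziar rpr oju jlgul
Hunk 3: at line 7 remove [ligwh,ziar] add [matq,lhky,xokjh] -> 13 lines: ptev yzh vwo mfda xmdmk jphtp zxejl matq lhky xokjh rpr oju jlgul
Hunk 4: at line 3 remove [xmdmk] add [kyp,reeeo] -> 14 lines: ptev yzh vwo mfda kyp reeeo jphtp zxejl matq lhky xokjh rpr oju jlgul
Final line count: 14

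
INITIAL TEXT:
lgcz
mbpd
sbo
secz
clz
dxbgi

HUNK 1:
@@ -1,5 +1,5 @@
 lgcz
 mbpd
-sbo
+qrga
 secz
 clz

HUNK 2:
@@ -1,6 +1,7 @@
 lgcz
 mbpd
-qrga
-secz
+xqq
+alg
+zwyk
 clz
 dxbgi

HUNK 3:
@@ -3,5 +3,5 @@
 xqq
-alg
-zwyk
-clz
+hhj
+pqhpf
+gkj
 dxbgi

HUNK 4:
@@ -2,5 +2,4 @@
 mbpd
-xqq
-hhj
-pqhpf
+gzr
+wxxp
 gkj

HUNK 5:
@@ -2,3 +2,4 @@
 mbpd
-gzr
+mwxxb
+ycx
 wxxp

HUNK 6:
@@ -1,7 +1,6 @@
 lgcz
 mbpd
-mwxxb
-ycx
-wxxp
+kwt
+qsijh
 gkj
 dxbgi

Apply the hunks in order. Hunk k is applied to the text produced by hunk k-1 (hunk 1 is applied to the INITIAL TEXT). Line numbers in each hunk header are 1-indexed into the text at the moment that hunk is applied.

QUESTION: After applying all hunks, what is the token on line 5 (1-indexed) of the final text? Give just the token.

Answer: gkj

Derivation:
Hunk 1: at line 1 remove [sbo] add [qrga] -> 6 lines: lgcz mbpd qrga secz clz dxbgi
Hunk 2: at line 1 remove [qrga,secz] add [xqq,alg,zwyk] -> 7 lines: lgcz mbpd xqq alg zwyk clz dxbgi
Hunk 3: at line 3 remove [alg,zwyk,clz] add [hhj,pqhpf,gkj] -> 7 lines: lgcz mbpd xqq hhj pqhpf gkj dxbgi
Hunk 4: at line 2 remove [xqq,hhj,pqhpf] add [gzr,wxxp] -> 6 lines: lgcz mbpd gzr wxxp gkj dxbgi
Hunk 5: at line 2 remove [gzr] add [mwxxb,ycx] -> 7 lines: lgcz mbpd mwxxb ycx wxxp gkj dxbgi
Hunk 6: at line 1 remove [mwxxb,ycx,wxxp] add [kwt,qsijh] -> 6 lines: lgcz mbpd kwt qsijh gkj dxbgi
Final line 5: gkj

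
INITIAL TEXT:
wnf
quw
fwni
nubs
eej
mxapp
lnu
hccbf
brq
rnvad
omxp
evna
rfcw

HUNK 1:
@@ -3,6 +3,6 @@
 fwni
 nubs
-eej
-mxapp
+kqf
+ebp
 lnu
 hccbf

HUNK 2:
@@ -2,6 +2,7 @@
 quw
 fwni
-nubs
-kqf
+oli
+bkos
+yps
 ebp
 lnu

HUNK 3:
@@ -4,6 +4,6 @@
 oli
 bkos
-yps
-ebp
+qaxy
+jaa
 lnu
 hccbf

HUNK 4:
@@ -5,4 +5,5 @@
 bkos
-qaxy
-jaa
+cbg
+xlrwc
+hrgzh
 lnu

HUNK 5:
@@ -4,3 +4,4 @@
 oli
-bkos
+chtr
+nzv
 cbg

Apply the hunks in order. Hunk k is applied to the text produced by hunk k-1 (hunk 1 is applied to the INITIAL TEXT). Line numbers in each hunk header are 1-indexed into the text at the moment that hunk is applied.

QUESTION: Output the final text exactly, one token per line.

Answer: wnf
quw
fwni
oli
chtr
nzv
cbg
xlrwc
hrgzh
lnu
hccbf
brq
rnvad
omxp
evna
rfcw

Derivation:
Hunk 1: at line 3 remove [eej,mxapp] add [kqf,ebp] -> 13 lines: wnf quw fwni nubs kqf ebp lnu hccbf brq rnvad omxp evna rfcw
Hunk 2: at line 2 remove [nubs,kqf] add [oli,bkos,yps] -> 14 lines: wnf quw fwni oli bkos yps ebp lnu hccbf brq rnvad omxp evna rfcw
Hunk 3: at line 4 remove [yps,ebp] add [qaxy,jaa] -> 14 lines: wnf quw fwni oli bkos qaxy jaa lnu hccbf brq rnvad omxp evna rfcw
Hunk 4: at line 5 remove [qaxy,jaa] add [cbg,xlrwc,hrgzh] -> 15 lines: wnf quw fwni oli bkos cbg xlrwc hrgzh lnu hccbf brq rnvad omxp evna rfcw
Hunk 5: at line 4 remove [bkos] add [chtr,nzv] -> 16 lines: wnf quw fwni oli chtr nzv cbg xlrwc hrgzh lnu hccbf brq rnvad omxp evna rfcw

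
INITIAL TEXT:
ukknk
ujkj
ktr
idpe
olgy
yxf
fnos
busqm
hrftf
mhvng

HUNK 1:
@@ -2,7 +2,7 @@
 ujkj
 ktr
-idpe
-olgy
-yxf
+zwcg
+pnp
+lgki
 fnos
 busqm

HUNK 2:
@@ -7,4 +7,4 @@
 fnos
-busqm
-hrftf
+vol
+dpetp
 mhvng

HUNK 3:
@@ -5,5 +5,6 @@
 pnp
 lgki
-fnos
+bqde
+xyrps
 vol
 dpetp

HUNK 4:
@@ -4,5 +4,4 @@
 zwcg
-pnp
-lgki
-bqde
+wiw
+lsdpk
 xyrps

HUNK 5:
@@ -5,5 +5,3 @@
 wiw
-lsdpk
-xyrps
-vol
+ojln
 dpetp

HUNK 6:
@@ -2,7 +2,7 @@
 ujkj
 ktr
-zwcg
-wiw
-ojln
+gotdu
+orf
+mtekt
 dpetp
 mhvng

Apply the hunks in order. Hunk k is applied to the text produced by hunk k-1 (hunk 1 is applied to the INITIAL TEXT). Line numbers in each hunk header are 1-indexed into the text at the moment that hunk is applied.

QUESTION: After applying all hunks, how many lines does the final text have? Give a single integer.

Hunk 1: at line 2 remove [idpe,olgy,yxf] add [zwcg,pnp,lgki] -> 10 lines: ukknk ujkj ktr zwcg pnp lgki fnos busqm hrftf mhvng
Hunk 2: at line 7 remove [busqm,hrftf] add [vol,dpetp] -> 10 lines: ukknk ujkj ktr zwcg pnp lgki fnos vol dpetp mhvng
Hunk 3: at line 5 remove [fnos] add [bqde,xyrps] -> 11 lines: ukknk ujkj ktr zwcg pnp lgki bqde xyrps vol dpetp mhvng
Hunk 4: at line 4 remove [pnp,lgki,bqde] add [wiw,lsdpk] -> 10 lines: ukknk ujkj ktr zwcg wiw lsdpk xyrps vol dpetp mhvng
Hunk 5: at line 5 remove [lsdpk,xyrps,vol] add [ojln] -> 8 lines: ukknk ujkj ktr zwcg wiw ojln dpetp mhvng
Hunk 6: at line 2 remove [zwcg,wiw,ojln] add [gotdu,orf,mtekt] -> 8 lines: ukknk ujkj ktr gotdu orf mtekt dpetp mhvng
Final line count: 8

Answer: 8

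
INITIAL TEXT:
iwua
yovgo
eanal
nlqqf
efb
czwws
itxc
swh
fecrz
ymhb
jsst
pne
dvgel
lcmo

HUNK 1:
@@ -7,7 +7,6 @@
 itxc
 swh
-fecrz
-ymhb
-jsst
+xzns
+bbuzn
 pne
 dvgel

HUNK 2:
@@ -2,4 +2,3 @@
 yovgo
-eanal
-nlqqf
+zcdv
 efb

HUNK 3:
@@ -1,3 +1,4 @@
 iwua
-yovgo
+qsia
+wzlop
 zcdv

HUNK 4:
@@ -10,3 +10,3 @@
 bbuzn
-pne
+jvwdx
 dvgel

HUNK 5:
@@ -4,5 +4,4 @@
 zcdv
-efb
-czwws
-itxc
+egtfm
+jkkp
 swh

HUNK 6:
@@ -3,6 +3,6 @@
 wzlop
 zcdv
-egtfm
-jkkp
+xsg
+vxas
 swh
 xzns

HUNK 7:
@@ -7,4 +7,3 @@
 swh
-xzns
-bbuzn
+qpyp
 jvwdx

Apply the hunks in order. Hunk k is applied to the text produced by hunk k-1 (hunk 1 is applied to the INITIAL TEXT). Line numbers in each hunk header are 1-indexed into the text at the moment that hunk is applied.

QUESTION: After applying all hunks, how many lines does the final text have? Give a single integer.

Answer: 11

Derivation:
Hunk 1: at line 7 remove [fecrz,ymhb,jsst] add [xzns,bbuzn] -> 13 lines: iwua yovgo eanal nlqqf efb czwws itxc swh xzns bbuzn pne dvgel lcmo
Hunk 2: at line 2 remove [eanal,nlqqf] add [zcdv] -> 12 lines: iwua yovgo zcdv efb czwws itxc swh xzns bbuzn pne dvgel lcmo
Hunk 3: at line 1 remove [yovgo] add [qsia,wzlop] -> 13 lines: iwua qsia wzlop zcdv efb czwws itxc swh xzns bbuzn pne dvgel lcmo
Hunk 4: at line 10 remove [pne] add [jvwdx] -> 13 lines: iwua qsia wzlop zcdv efb czwws itxc swh xzns bbuzn jvwdx dvgel lcmo
Hunk 5: at line 4 remove [efb,czwws,itxc] add [egtfm,jkkp] -> 12 lines: iwua qsia wzlop zcdv egtfm jkkp swh xzns bbuzn jvwdx dvgel lcmo
Hunk 6: at line 3 remove [egtfm,jkkp] add [xsg,vxas] -> 12 lines: iwua qsia wzlop zcdv xsg vxas swh xzns bbuzn jvwdx dvgel lcmo
Hunk 7: at line 7 remove [xzns,bbuzn] add [qpyp] -> 11 lines: iwua qsia wzlop zcdv xsg vxas swh qpyp jvwdx dvgel lcmo
Final line count: 11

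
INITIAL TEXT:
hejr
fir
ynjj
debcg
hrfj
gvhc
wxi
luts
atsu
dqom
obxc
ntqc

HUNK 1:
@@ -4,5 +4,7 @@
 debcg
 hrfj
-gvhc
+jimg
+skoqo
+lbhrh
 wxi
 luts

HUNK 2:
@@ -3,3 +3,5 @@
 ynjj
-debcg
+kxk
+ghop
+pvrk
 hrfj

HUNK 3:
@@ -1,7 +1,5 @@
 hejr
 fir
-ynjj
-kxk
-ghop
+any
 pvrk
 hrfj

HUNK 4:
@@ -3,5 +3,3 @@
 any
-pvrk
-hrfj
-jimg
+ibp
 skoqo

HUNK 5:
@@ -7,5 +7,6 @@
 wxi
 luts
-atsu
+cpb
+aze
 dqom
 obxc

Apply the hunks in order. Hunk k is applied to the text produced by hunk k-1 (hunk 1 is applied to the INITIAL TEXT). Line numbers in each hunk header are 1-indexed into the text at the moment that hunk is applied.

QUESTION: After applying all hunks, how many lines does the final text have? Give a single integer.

Answer: 13

Derivation:
Hunk 1: at line 4 remove [gvhc] add [jimg,skoqo,lbhrh] -> 14 lines: hejr fir ynjj debcg hrfj jimg skoqo lbhrh wxi luts atsu dqom obxc ntqc
Hunk 2: at line 3 remove [debcg] add [kxk,ghop,pvrk] -> 16 lines: hejr fir ynjj kxk ghop pvrk hrfj jimg skoqo lbhrh wxi luts atsu dqom obxc ntqc
Hunk 3: at line 1 remove [ynjj,kxk,ghop] add [any] -> 14 lines: hejr fir any pvrk hrfj jimg skoqo lbhrh wxi luts atsu dqom obxc ntqc
Hunk 4: at line 3 remove [pvrk,hrfj,jimg] add [ibp] -> 12 lines: hejr fir any ibp skoqo lbhrh wxi luts atsu dqom obxc ntqc
Hunk 5: at line 7 remove [atsu] add [cpb,aze] -> 13 lines: hejr fir any ibp skoqo lbhrh wxi luts cpb aze dqom obxc ntqc
Final line count: 13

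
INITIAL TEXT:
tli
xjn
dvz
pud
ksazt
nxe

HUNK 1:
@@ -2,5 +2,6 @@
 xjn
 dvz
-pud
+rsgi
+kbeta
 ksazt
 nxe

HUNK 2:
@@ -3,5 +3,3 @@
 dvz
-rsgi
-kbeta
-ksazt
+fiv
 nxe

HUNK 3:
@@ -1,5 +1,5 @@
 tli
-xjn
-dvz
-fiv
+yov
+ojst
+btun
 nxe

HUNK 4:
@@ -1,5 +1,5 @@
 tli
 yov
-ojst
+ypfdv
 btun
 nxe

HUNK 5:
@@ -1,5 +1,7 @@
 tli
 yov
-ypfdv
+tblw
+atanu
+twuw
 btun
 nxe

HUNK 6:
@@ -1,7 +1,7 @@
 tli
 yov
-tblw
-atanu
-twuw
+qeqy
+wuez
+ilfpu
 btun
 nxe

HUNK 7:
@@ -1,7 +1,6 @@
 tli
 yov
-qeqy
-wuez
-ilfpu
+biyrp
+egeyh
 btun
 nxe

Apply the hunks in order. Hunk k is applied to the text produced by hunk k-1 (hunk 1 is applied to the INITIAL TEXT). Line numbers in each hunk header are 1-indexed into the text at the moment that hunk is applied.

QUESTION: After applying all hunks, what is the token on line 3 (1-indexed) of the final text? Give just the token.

Answer: biyrp

Derivation:
Hunk 1: at line 2 remove [pud] add [rsgi,kbeta] -> 7 lines: tli xjn dvz rsgi kbeta ksazt nxe
Hunk 2: at line 3 remove [rsgi,kbeta,ksazt] add [fiv] -> 5 lines: tli xjn dvz fiv nxe
Hunk 3: at line 1 remove [xjn,dvz,fiv] add [yov,ojst,btun] -> 5 lines: tli yov ojst btun nxe
Hunk 4: at line 1 remove [ojst] add [ypfdv] -> 5 lines: tli yov ypfdv btun nxe
Hunk 5: at line 1 remove [ypfdv] add [tblw,atanu,twuw] -> 7 lines: tli yov tblw atanu twuw btun nxe
Hunk 6: at line 1 remove [tblw,atanu,twuw] add [qeqy,wuez,ilfpu] -> 7 lines: tli yov qeqy wuez ilfpu btun nxe
Hunk 7: at line 1 remove [qeqy,wuez,ilfpu] add [biyrp,egeyh] -> 6 lines: tli yov biyrp egeyh btun nxe
Final line 3: biyrp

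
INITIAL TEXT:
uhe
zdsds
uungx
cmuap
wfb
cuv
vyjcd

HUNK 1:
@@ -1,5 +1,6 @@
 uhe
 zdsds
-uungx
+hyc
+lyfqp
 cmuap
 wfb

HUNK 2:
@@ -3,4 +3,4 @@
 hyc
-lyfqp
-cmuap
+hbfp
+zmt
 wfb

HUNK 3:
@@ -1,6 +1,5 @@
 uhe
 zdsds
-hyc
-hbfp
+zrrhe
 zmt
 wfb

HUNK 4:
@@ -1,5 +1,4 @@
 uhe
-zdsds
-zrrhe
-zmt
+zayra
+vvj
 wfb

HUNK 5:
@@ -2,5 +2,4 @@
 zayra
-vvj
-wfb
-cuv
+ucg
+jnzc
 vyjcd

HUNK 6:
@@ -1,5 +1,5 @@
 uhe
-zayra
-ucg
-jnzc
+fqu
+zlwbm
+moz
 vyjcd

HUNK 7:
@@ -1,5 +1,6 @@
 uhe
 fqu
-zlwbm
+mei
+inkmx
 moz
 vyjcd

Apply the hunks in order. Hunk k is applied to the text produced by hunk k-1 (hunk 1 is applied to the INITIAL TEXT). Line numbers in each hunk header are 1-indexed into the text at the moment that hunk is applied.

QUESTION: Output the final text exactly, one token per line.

Hunk 1: at line 1 remove [uungx] add [hyc,lyfqp] -> 8 lines: uhe zdsds hyc lyfqp cmuap wfb cuv vyjcd
Hunk 2: at line 3 remove [lyfqp,cmuap] add [hbfp,zmt] -> 8 lines: uhe zdsds hyc hbfp zmt wfb cuv vyjcd
Hunk 3: at line 1 remove [hyc,hbfp] add [zrrhe] -> 7 lines: uhe zdsds zrrhe zmt wfb cuv vyjcd
Hunk 4: at line 1 remove [zdsds,zrrhe,zmt] add [zayra,vvj] -> 6 lines: uhe zayra vvj wfb cuv vyjcd
Hunk 5: at line 2 remove [vvj,wfb,cuv] add [ucg,jnzc] -> 5 lines: uhe zayra ucg jnzc vyjcd
Hunk 6: at line 1 remove [zayra,ucg,jnzc] add [fqu,zlwbm,moz] -> 5 lines: uhe fqu zlwbm moz vyjcd
Hunk 7: at line 1 remove [zlwbm] add [mei,inkmx] -> 6 lines: uhe fqu mei inkmx moz vyjcd

Answer: uhe
fqu
mei
inkmx
moz
vyjcd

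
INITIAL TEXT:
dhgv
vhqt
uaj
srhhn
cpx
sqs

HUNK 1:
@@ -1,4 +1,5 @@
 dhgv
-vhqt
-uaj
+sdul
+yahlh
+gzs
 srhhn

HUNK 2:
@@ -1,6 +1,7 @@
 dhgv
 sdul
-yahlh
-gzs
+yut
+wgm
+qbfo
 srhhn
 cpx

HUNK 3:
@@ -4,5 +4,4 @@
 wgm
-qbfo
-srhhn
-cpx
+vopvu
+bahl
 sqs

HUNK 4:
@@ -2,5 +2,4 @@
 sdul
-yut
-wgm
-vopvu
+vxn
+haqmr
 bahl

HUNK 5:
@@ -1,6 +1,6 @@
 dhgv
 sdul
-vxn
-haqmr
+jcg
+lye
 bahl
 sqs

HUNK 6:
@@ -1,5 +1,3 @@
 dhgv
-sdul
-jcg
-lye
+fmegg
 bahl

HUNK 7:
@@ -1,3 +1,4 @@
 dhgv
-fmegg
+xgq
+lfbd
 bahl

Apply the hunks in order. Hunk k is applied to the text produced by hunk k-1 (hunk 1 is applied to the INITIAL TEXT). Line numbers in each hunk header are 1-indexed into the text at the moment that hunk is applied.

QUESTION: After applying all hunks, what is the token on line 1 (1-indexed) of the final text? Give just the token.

Hunk 1: at line 1 remove [vhqt,uaj] add [sdul,yahlh,gzs] -> 7 lines: dhgv sdul yahlh gzs srhhn cpx sqs
Hunk 2: at line 1 remove [yahlh,gzs] add [yut,wgm,qbfo] -> 8 lines: dhgv sdul yut wgm qbfo srhhn cpx sqs
Hunk 3: at line 4 remove [qbfo,srhhn,cpx] add [vopvu,bahl] -> 7 lines: dhgv sdul yut wgm vopvu bahl sqs
Hunk 4: at line 2 remove [yut,wgm,vopvu] add [vxn,haqmr] -> 6 lines: dhgv sdul vxn haqmr bahl sqs
Hunk 5: at line 1 remove [vxn,haqmr] add [jcg,lye] -> 6 lines: dhgv sdul jcg lye bahl sqs
Hunk 6: at line 1 remove [sdul,jcg,lye] add [fmegg] -> 4 lines: dhgv fmegg bahl sqs
Hunk 7: at line 1 remove [fmegg] add [xgq,lfbd] -> 5 lines: dhgv xgq lfbd bahl sqs
Final line 1: dhgv

Answer: dhgv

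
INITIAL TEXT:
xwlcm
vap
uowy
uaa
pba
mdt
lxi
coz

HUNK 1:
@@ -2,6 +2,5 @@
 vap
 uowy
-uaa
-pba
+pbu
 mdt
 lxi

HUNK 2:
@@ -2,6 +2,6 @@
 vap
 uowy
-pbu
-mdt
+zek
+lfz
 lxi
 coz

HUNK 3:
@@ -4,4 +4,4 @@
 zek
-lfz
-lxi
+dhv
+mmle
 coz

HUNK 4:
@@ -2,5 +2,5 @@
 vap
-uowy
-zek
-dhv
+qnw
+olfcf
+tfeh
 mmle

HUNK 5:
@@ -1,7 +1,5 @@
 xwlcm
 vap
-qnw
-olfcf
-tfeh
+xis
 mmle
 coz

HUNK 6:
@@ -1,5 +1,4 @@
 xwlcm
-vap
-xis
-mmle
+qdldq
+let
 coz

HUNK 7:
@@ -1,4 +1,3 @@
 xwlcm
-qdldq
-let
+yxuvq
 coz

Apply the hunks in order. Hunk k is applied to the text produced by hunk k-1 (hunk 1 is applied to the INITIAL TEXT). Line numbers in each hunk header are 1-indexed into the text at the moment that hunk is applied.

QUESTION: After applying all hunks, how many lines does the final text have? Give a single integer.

Hunk 1: at line 2 remove [uaa,pba] add [pbu] -> 7 lines: xwlcm vap uowy pbu mdt lxi coz
Hunk 2: at line 2 remove [pbu,mdt] add [zek,lfz] -> 7 lines: xwlcm vap uowy zek lfz lxi coz
Hunk 3: at line 4 remove [lfz,lxi] add [dhv,mmle] -> 7 lines: xwlcm vap uowy zek dhv mmle coz
Hunk 4: at line 2 remove [uowy,zek,dhv] add [qnw,olfcf,tfeh] -> 7 lines: xwlcm vap qnw olfcf tfeh mmle coz
Hunk 5: at line 1 remove [qnw,olfcf,tfeh] add [xis] -> 5 lines: xwlcm vap xis mmle coz
Hunk 6: at line 1 remove [vap,xis,mmle] add [qdldq,let] -> 4 lines: xwlcm qdldq let coz
Hunk 7: at line 1 remove [qdldq,let] add [yxuvq] -> 3 lines: xwlcm yxuvq coz
Final line count: 3

Answer: 3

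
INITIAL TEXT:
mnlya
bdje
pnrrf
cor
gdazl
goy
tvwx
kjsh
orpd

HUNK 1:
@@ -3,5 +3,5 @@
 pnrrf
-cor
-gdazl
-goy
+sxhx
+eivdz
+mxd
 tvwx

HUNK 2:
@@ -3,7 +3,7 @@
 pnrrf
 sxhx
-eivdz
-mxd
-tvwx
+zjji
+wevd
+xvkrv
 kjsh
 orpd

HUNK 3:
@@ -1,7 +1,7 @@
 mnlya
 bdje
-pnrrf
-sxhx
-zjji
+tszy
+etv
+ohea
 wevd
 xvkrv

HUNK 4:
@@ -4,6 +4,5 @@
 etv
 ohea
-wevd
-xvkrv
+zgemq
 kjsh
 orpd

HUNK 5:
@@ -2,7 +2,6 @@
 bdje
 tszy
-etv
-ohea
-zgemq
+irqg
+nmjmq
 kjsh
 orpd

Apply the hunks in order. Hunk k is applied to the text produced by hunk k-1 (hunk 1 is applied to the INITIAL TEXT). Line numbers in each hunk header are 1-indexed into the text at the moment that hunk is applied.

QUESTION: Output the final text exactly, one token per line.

Hunk 1: at line 3 remove [cor,gdazl,goy] add [sxhx,eivdz,mxd] -> 9 lines: mnlya bdje pnrrf sxhx eivdz mxd tvwx kjsh orpd
Hunk 2: at line 3 remove [eivdz,mxd,tvwx] add [zjji,wevd,xvkrv] -> 9 lines: mnlya bdje pnrrf sxhx zjji wevd xvkrv kjsh orpd
Hunk 3: at line 1 remove [pnrrf,sxhx,zjji] add [tszy,etv,ohea] -> 9 lines: mnlya bdje tszy etv ohea wevd xvkrv kjsh orpd
Hunk 4: at line 4 remove [wevd,xvkrv] add [zgemq] -> 8 lines: mnlya bdje tszy etv ohea zgemq kjsh orpd
Hunk 5: at line 2 remove [etv,ohea,zgemq] add [irqg,nmjmq] -> 7 lines: mnlya bdje tszy irqg nmjmq kjsh orpd

Answer: mnlya
bdje
tszy
irqg
nmjmq
kjsh
orpd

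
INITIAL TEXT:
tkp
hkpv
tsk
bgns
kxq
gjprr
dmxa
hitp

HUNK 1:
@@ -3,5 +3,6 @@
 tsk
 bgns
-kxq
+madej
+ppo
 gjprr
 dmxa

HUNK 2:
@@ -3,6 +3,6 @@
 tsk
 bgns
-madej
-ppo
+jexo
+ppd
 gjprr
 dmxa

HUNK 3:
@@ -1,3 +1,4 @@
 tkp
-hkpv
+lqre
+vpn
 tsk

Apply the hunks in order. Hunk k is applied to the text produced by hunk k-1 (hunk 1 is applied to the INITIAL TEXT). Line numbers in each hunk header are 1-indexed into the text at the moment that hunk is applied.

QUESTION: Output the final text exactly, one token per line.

Answer: tkp
lqre
vpn
tsk
bgns
jexo
ppd
gjprr
dmxa
hitp

Derivation:
Hunk 1: at line 3 remove [kxq] add [madej,ppo] -> 9 lines: tkp hkpv tsk bgns madej ppo gjprr dmxa hitp
Hunk 2: at line 3 remove [madej,ppo] add [jexo,ppd] -> 9 lines: tkp hkpv tsk bgns jexo ppd gjprr dmxa hitp
Hunk 3: at line 1 remove [hkpv] add [lqre,vpn] -> 10 lines: tkp lqre vpn tsk bgns jexo ppd gjprr dmxa hitp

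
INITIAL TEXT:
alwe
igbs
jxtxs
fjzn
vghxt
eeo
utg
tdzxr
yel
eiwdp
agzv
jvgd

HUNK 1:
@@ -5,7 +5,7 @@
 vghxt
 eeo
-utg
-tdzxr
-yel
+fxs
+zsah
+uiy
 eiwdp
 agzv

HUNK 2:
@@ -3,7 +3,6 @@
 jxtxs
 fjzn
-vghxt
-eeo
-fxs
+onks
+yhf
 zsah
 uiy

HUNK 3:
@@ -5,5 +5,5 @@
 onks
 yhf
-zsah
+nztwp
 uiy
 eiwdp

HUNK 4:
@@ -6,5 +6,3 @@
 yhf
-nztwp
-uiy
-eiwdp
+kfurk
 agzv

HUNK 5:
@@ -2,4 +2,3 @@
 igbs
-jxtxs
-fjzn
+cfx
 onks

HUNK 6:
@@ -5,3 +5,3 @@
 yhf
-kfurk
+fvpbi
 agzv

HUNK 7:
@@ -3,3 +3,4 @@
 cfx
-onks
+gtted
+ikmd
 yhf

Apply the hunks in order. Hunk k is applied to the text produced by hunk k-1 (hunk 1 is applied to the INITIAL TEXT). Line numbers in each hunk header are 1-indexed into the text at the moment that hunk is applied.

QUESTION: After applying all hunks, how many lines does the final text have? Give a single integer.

Hunk 1: at line 5 remove [utg,tdzxr,yel] add [fxs,zsah,uiy] -> 12 lines: alwe igbs jxtxs fjzn vghxt eeo fxs zsah uiy eiwdp agzv jvgd
Hunk 2: at line 3 remove [vghxt,eeo,fxs] add [onks,yhf] -> 11 lines: alwe igbs jxtxs fjzn onks yhf zsah uiy eiwdp agzv jvgd
Hunk 3: at line 5 remove [zsah] add [nztwp] -> 11 lines: alwe igbs jxtxs fjzn onks yhf nztwp uiy eiwdp agzv jvgd
Hunk 4: at line 6 remove [nztwp,uiy,eiwdp] add [kfurk] -> 9 lines: alwe igbs jxtxs fjzn onks yhf kfurk agzv jvgd
Hunk 5: at line 2 remove [jxtxs,fjzn] add [cfx] -> 8 lines: alwe igbs cfx onks yhf kfurk agzv jvgd
Hunk 6: at line 5 remove [kfurk] add [fvpbi] -> 8 lines: alwe igbs cfx onks yhf fvpbi agzv jvgd
Hunk 7: at line 3 remove [onks] add [gtted,ikmd] -> 9 lines: alwe igbs cfx gtted ikmd yhf fvpbi agzv jvgd
Final line count: 9

Answer: 9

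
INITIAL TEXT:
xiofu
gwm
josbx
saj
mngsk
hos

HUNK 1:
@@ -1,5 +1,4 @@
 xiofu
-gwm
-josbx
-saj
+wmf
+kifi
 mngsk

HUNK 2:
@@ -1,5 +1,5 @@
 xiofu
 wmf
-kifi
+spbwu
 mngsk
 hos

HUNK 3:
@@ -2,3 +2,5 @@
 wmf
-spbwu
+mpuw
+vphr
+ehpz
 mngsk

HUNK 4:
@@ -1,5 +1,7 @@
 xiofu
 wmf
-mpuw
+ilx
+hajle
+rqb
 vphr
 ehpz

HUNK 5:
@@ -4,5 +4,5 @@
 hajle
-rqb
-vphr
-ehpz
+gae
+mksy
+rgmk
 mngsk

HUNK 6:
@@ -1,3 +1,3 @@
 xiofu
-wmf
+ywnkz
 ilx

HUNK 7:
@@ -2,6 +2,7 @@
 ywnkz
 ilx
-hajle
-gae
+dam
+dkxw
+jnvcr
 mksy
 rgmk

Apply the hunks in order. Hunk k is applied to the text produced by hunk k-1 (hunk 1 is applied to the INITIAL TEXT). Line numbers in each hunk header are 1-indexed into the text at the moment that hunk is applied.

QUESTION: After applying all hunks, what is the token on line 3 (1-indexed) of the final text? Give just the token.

Hunk 1: at line 1 remove [gwm,josbx,saj] add [wmf,kifi] -> 5 lines: xiofu wmf kifi mngsk hos
Hunk 2: at line 1 remove [kifi] add [spbwu] -> 5 lines: xiofu wmf spbwu mngsk hos
Hunk 3: at line 2 remove [spbwu] add [mpuw,vphr,ehpz] -> 7 lines: xiofu wmf mpuw vphr ehpz mngsk hos
Hunk 4: at line 1 remove [mpuw] add [ilx,hajle,rqb] -> 9 lines: xiofu wmf ilx hajle rqb vphr ehpz mngsk hos
Hunk 5: at line 4 remove [rqb,vphr,ehpz] add [gae,mksy,rgmk] -> 9 lines: xiofu wmf ilx hajle gae mksy rgmk mngsk hos
Hunk 6: at line 1 remove [wmf] add [ywnkz] -> 9 lines: xiofu ywnkz ilx hajle gae mksy rgmk mngsk hos
Hunk 7: at line 2 remove [hajle,gae] add [dam,dkxw,jnvcr] -> 10 lines: xiofu ywnkz ilx dam dkxw jnvcr mksy rgmk mngsk hos
Final line 3: ilx

Answer: ilx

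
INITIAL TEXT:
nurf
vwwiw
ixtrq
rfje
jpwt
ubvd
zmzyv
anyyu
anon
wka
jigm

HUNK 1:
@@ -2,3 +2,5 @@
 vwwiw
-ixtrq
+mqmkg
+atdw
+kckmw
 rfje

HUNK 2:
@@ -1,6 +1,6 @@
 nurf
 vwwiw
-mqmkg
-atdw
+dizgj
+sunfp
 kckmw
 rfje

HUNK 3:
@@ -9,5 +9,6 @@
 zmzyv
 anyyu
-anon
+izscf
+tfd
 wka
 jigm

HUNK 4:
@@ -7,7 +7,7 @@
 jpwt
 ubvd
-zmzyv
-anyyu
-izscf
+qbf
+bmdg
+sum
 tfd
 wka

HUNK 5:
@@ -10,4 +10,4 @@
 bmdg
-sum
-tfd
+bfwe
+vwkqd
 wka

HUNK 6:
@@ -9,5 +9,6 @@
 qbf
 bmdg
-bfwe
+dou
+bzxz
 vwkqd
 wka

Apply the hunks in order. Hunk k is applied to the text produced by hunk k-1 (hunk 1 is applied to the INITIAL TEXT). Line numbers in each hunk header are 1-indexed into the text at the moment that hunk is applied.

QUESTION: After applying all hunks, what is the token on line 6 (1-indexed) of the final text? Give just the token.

Hunk 1: at line 2 remove [ixtrq] add [mqmkg,atdw,kckmw] -> 13 lines: nurf vwwiw mqmkg atdw kckmw rfje jpwt ubvd zmzyv anyyu anon wka jigm
Hunk 2: at line 1 remove [mqmkg,atdw] add [dizgj,sunfp] -> 13 lines: nurf vwwiw dizgj sunfp kckmw rfje jpwt ubvd zmzyv anyyu anon wka jigm
Hunk 3: at line 9 remove [anon] add [izscf,tfd] -> 14 lines: nurf vwwiw dizgj sunfp kckmw rfje jpwt ubvd zmzyv anyyu izscf tfd wka jigm
Hunk 4: at line 7 remove [zmzyv,anyyu,izscf] add [qbf,bmdg,sum] -> 14 lines: nurf vwwiw dizgj sunfp kckmw rfje jpwt ubvd qbf bmdg sum tfd wka jigm
Hunk 5: at line 10 remove [sum,tfd] add [bfwe,vwkqd] -> 14 lines: nurf vwwiw dizgj sunfp kckmw rfje jpwt ubvd qbf bmdg bfwe vwkqd wka jigm
Hunk 6: at line 9 remove [bfwe] add [dou,bzxz] -> 15 lines: nurf vwwiw dizgj sunfp kckmw rfje jpwt ubvd qbf bmdg dou bzxz vwkqd wka jigm
Final line 6: rfje

Answer: rfje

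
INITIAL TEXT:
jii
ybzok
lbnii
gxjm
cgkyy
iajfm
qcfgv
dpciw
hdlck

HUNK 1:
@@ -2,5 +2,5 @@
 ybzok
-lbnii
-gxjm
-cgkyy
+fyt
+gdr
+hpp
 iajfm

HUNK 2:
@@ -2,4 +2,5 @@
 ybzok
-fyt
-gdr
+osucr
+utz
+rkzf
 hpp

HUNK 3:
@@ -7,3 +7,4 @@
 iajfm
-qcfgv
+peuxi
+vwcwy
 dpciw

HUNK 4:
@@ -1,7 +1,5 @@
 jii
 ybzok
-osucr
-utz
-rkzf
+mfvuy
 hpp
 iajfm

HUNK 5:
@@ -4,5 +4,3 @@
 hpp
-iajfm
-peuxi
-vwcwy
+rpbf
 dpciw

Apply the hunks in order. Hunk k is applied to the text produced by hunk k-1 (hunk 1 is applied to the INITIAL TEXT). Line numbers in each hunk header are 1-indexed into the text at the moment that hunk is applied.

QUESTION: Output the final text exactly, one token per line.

Hunk 1: at line 2 remove [lbnii,gxjm,cgkyy] add [fyt,gdr,hpp] -> 9 lines: jii ybzok fyt gdr hpp iajfm qcfgv dpciw hdlck
Hunk 2: at line 2 remove [fyt,gdr] add [osucr,utz,rkzf] -> 10 lines: jii ybzok osucr utz rkzf hpp iajfm qcfgv dpciw hdlck
Hunk 3: at line 7 remove [qcfgv] add [peuxi,vwcwy] -> 11 lines: jii ybzok osucr utz rkzf hpp iajfm peuxi vwcwy dpciw hdlck
Hunk 4: at line 1 remove [osucr,utz,rkzf] add [mfvuy] -> 9 lines: jii ybzok mfvuy hpp iajfm peuxi vwcwy dpciw hdlck
Hunk 5: at line 4 remove [iajfm,peuxi,vwcwy] add [rpbf] -> 7 lines: jii ybzok mfvuy hpp rpbf dpciw hdlck

Answer: jii
ybzok
mfvuy
hpp
rpbf
dpciw
hdlck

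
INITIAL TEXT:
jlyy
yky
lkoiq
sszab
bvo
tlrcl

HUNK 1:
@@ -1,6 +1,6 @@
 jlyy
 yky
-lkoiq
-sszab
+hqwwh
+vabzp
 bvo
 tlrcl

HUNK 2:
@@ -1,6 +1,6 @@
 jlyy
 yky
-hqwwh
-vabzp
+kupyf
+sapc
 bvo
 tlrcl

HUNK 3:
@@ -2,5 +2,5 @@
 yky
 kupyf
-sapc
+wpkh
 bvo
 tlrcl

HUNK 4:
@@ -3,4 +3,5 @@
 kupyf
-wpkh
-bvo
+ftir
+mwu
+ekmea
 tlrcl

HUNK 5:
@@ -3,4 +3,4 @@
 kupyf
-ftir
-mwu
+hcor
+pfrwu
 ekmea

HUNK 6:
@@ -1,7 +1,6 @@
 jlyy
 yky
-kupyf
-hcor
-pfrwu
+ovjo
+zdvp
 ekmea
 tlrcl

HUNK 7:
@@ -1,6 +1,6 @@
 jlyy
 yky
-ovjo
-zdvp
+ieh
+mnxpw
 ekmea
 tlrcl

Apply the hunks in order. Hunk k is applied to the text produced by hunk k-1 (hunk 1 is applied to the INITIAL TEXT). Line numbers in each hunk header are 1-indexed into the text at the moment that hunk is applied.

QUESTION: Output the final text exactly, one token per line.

Answer: jlyy
yky
ieh
mnxpw
ekmea
tlrcl

Derivation:
Hunk 1: at line 1 remove [lkoiq,sszab] add [hqwwh,vabzp] -> 6 lines: jlyy yky hqwwh vabzp bvo tlrcl
Hunk 2: at line 1 remove [hqwwh,vabzp] add [kupyf,sapc] -> 6 lines: jlyy yky kupyf sapc bvo tlrcl
Hunk 3: at line 2 remove [sapc] add [wpkh] -> 6 lines: jlyy yky kupyf wpkh bvo tlrcl
Hunk 4: at line 3 remove [wpkh,bvo] add [ftir,mwu,ekmea] -> 7 lines: jlyy yky kupyf ftir mwu ekmea tlrcl
Hunk 5: at line 3 remove [ftir,mwu] add [hcor,pfrwu] -> 7 lines: jlyy yky kupyf hcor pfrwu ekmea tlrcl
Hunk 6: at line 1 remove [kupyf,hcor,pfrwu] add [ovjo,zdvp] -> 6 lines: jlyy yky ovjo zdvp ekmea tlrcl
Hunk 7: at line 1 remove [ovjo,zdvp] add [ieh,mnxpw] -> 6 lines: jlyy yky ieh mnxpw ekmea tlrcl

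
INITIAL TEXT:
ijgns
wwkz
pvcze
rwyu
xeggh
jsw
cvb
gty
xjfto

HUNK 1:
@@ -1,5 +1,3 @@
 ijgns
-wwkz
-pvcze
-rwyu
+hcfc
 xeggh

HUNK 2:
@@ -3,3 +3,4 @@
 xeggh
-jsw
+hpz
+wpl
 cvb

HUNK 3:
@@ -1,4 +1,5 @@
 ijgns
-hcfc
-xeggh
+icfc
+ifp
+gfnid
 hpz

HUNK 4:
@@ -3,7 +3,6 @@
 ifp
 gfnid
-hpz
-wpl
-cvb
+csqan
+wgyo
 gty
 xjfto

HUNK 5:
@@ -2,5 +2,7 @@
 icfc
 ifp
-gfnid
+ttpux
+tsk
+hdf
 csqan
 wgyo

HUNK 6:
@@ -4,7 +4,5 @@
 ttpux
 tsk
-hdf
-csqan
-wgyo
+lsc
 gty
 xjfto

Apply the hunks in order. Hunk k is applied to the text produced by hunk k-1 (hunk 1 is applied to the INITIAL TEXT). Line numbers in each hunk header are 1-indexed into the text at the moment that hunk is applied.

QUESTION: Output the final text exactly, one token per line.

Answer: ijgns
icfc
ifp
ttpux
tsk
lsc
gty
xjfto

Derivation:
Hunk 1: at line 1 remove [wwkz,pvcze,rwyu] add [hcfc] -> 7 lines: ijgns hcfc xeggh jsw cvb gty xjfto
Hunk 2: at line 3 remove [jsw] add [hpz,wpl] -> 8 lines: ijgns hcfc xeggh hpz wpl cvb gty xjfto
Hunk 3: at line 1 remove [hcfc,xeggh] add [icfc,ifp,gfnid] -> 9 lines: ijgns icfc ifp gfnid hpz wpl cvb gty xjfto
Hunk 4: at line 3 remove [hpz,wpl,cvb] add [csqan,wgyo] -> 8 lines: ijgns icfc ifp gfnid csqan wgyo gty xjfto
Hunk 5: at line 2 remove [gfnid] add [ttpux,tsk,hdf] -> 10 lines: ijgns icfc ifp ttpux tsk hdf csqan wgyo gty xjfto
Hunk 6: at line 4 remove [hdf,csqan,wgyo] add [lsc] -> 8 lines: ijgns icfc ifp ttpux tsk lsc gty xjfto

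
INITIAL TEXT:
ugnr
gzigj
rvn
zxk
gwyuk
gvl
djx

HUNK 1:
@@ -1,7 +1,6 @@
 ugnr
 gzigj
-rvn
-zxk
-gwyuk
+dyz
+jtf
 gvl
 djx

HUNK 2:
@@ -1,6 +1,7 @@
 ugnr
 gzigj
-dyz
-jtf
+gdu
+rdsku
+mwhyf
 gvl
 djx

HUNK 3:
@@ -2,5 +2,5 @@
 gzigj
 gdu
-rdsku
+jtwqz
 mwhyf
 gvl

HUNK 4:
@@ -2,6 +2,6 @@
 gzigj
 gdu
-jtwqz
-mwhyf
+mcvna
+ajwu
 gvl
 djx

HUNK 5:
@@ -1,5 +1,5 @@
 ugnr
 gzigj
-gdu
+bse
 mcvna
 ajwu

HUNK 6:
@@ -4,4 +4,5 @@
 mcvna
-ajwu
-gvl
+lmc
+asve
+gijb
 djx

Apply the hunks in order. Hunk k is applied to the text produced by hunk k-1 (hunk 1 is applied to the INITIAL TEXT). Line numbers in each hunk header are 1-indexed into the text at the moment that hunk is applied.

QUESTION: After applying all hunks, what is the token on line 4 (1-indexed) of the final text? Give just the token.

Answer: mcvna

Derivation:
Hunk 1: at line 1 remove [rvn,zxk,gwyuk] add [dyz,jtf] -> 6 lines: ugnr gzigj dyz jtf gvl djx
Hunk 2: at line 1 remove [dyz,jtf] add [gdu,rdsku,mwhyf] -> 7 lines: ugnr gzigj gdu rdsku mwhyf gvl djx
Hunk 3: at line 2 remove [rdsku] add [jtwqz] -> 7 lines: ugnr gzigj gdu jtwqz mwhyf gvl djx
Hunk 4: at line 2 remove [jtwqz,mwhyf] add [mcvna,ajwu] -> 7 lines: ugnr gzigj gdu mcvna ajwu gvl djx
Hunk 5: at line 1 remove [gdu] add [bse] -> 7 lines: ugnr gzigj bse mcvna ajwu gvl djx
Hunk 6: at line 4 remove [ajwu,gvl] add [lmc,asve,gijb] -> 8 lines: ugnr gzigj bse mcvna lmc asve gijb djx
Final line 4: mcvna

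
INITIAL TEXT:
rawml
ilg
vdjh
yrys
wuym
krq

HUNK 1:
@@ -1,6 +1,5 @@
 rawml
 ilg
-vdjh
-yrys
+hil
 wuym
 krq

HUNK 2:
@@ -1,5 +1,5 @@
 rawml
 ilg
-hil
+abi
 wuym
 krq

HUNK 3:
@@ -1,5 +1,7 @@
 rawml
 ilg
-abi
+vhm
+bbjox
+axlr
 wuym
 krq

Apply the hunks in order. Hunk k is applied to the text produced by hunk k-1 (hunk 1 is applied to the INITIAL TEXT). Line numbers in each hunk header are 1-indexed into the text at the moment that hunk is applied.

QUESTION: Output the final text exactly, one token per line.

Answer: rawml
ilg
vhm
bbjox
axlr
wuym
krq

Derivation:
Hunk 1: at line 1 remove [vdjh,yrys] add [hil] -> 5 lines: rawml ilg hil wuym krq
Hunk 2: at line 1 remove [hil] add [abi] -> 5 lines: rawml ilg abi wuym krq
Hunk 3: at line 1 remove [abi] add [vhm,bbjox,axlr] -> 7 lines: rawml ilg vhm bbjox axlr wuym krq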